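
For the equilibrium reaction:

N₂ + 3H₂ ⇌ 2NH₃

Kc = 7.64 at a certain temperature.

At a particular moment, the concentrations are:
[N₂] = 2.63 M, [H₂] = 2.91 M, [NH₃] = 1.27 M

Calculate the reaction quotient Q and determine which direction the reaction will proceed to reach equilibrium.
Q = 0.025, Q < K, reaction proceeds forward (toward products)

Q = ([NH₃]^2) / ([N₂] × [H₂]^3)
  = ((1.27)^2) / ((2.63)·(2.91)^3) = 1.6129/64.809 = 0.02489
Since Q = 0.02489 < Kc = 7.64, the reaction proceeds forward (toward products) to reach equilibrium.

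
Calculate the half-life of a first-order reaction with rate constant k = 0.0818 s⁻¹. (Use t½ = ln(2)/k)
8.47 s

t½ = ln(2)/k = 0.6931/0.0818 = 8.47 s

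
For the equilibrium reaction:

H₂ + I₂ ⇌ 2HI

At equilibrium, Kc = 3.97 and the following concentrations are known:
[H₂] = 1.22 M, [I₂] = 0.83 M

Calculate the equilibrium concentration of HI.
[HI] = 2.0050 M

Kc = ([HI]^2) / ([H₂] × [I₂]) = 3.97
[HI]^2 = Kc · (reactant terms)/(other product terms) = 3.97 · 1.0126 / 1 = 4.02
[HI] = (4.02)^(1/2) = 2.0050 M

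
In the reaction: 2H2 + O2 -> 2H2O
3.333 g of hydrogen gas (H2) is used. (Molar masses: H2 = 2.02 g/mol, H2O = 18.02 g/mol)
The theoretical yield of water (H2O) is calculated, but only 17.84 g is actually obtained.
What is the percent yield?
Moles of H2 = 3.333 g ÷ 2.02 g/mol = 1.65 mol
Mole ratio: 2 mol H2O / 2 mol H2
Moles of H2O = 1.65 × (2/2) = 1.65 mol
Theoretical yield = 1.65 mol × 18.02 g/mol = 29.733 g
Actual yield = 17.84 g
Percent yield = (17.84 / 29.733) × 100% = 60.0%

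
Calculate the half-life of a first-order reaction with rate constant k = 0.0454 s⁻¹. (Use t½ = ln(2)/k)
15.27 s

t½ = ln(2)/k = 0.6931/0.0454 = 15.27 s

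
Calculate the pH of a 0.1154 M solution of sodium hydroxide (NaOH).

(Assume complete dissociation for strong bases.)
pH = 13.06

[OH⁻] = 0.1154 M for strong base. pOH = -log[OH⁻] = 0.94, pH = 14 - pOH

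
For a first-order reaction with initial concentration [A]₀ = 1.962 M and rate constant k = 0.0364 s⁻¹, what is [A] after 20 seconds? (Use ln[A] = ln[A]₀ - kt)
0.9474 M

ln[A] = ln[A]₀ - k·t = ln(1.962) - (0.0364)·(20) = 0.6740 - 0.7280 = -0.0540
[A] = e^(-0.0540) = 0.9474 M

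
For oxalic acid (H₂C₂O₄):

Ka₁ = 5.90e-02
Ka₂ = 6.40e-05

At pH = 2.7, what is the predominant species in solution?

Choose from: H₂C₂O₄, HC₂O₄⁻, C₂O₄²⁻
HC₂O₄⁻

pKa1 = 1.23, pKa2 = 4.19. Each pKa is the crossover between adjacent species; pH = 2.7 lies in the region where HC₂O₄⁻ predominates.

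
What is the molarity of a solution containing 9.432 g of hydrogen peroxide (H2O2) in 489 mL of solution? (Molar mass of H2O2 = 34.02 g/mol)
Moles of H2O2 = 9.432 g ÷ 34.02 g/mol = 0.277249 mol
Volume = 489 mL = 0.489 L
Molarity = 0.277249 mol ÷ 0.489 L = 0.567 M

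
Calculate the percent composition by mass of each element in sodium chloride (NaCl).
Na: 39.34%, Cl: 60.66%

Molar mass of NaCl = 58.44 g/mol
% Na = (1 × 22.99) / 58.44 × 100% = 22.99 / 58.44 × 100% = 39.34%
% Cl = (1 × 35.45) / 58.44 × 100% = 35.45 / 58.44 × 100% = 60.66%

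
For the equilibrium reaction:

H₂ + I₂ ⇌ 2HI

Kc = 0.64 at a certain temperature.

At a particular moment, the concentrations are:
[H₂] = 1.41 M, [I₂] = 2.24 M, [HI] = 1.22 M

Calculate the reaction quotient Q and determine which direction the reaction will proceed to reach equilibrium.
Q = 0.471, Q < K, reaction proceeds forward (toward products)

Q = ([HI]^2) / ([H₂] × [I₂])
  = ((1.22)^2) / ((1.41)·(2.24)) = 1.4884/3.1584 = 0.4713
Since Q = 0.4713 < Kc = 0.64, the reaction proceeds forward (toward products) to reach equilibrium.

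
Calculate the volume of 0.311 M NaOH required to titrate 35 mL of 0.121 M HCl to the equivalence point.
V_{base} = 13.6 mL

At equivalence: moles acid = moles base.
moles HCl = 0.121 M × 0.035 L = 0.004235 mol
V_NaOH = 0.004235 mol ÷ 0.311 M = 0.01362 L = 13.6 mL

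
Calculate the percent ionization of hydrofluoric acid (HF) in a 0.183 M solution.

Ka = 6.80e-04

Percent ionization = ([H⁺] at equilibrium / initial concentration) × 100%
Percent ionization = 5.91%

Let x = [H⁺]. Ka = x²/(C - x) ⇒ x² + (6.80e-04)x - (6.80e-04)(0.183) = 0. x = 1.0820e-02. Percent = (1.0820e-02/0.183) × 100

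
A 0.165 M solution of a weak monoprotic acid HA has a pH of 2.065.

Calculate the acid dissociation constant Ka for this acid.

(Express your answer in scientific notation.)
K_a = 4.74e-04

[H⁺] = 10^(−pH) = 10^(−2.065) = 8.610e-03 M. For HA ⇌ H⁺ + A⁻, Ka = x²/(C − x) = (8.610e-03)²/(0.165 − 8.610e-03) = 4.74e-04.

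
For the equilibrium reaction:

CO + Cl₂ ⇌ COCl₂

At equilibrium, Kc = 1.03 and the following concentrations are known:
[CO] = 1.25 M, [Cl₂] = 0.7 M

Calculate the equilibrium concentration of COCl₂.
[COCl₂] = 0.9012 M

Kc = ([COCl₂]) / ([CO] × [Cl₂]) = 1.03
[COCl₂]^1 = Kc · (reactant terms)/(other product terms) = 1.03 · 0.875 / 1 = 0.90125
[COCl₂] = 0.9012 M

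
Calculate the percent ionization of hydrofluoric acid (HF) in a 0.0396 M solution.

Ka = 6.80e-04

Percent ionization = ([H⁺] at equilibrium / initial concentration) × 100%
Percent ionization = 12.3%

Let x = [H⁺]. Ka = x²/(C - x) ⇒ x² + (6.80e-04)x - (6.80e-04)(0.0396) = 0. x = 4.8603e-03. Percent = (4.8603e-03/0.0396) × 100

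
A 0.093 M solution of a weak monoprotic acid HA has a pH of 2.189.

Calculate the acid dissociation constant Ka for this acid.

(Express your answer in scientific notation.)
K_a = 4.84e-04

[H⁺] = 10^(−pH) = 10^(−2.189) = 6.471e-03 M. For HA ⇌ H⁺ + A⁻, Ka = x²/(C − x) = (6.471e-03)²/(0.093 − 6.471e-03) = 4.84e-04.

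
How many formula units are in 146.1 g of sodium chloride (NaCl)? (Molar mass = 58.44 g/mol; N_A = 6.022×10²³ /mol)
Moles = 146.1 g ÷ 58.44 g/mol = 2.5 mol
Formula units = 2.5 mol × 6.022×10²³ /mol = 1.506e+24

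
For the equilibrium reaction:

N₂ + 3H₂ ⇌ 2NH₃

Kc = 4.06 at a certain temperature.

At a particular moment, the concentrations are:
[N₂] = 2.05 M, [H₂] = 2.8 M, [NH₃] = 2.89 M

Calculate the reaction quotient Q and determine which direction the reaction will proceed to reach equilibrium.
Q = 0.186, Q < K, reaction proceeds forward (toward products)

Q = ([NH₃]^2) / ([N₂] × [H₂]^3)
  = ((2.89)^2) / ((2.05)·(2.8)^3) = 8.3521/45.002 = 0.1856
Since Q = 0.1856 < Kc = 4.06, the reaction proceeds forward (toward products) to reach equilibrium.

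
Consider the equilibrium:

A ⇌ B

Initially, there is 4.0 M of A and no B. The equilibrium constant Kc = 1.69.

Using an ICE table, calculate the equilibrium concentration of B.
[B] = 2.513 M

ICE: [A] = 4.0 − x, [B] = x.
Kc = x/(4.0 − x) = 1.69 ⇒ x = 1.69·4.0/(1 + 1.69) = 6.76/2.69 = 2.513.
[B] = x = 2.513 M.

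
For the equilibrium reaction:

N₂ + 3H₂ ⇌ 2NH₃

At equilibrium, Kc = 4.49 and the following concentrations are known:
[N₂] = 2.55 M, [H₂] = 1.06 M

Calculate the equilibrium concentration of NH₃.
[NH₃] = 3.6928 M

Kc = ([NH₃]^2) / ([N₂] × [H₂]^3) = 4.49
[NH₃]^2 = Kc · (reactant terms)/(other product terms) = 4.49 · 3.0371 / 1 = 13.637
[NH₃] = (13.637)^(1/2) = 3.6928 M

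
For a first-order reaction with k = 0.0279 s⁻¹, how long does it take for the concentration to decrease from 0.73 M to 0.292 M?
32.84 s

From ln[A] = ln[A]₀ - k·t: t = ln([A]₀/[A])/k = ln(0.73/0.292)/0.0279 = ln(2.5000)/0.0279 = 0.9163/0.0279 = 32.84 s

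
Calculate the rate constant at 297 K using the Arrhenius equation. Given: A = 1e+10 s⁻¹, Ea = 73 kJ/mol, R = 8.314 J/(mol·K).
1.45e-03 s⁻¹

k = A·exp(-Ea/(R·T)) = 1e+10·exp(-73000/(8.314·297)) = 1e+10·exp(-29.5635) = 1e+10·1.4478e-13 = 1.45e-03 s⁻¹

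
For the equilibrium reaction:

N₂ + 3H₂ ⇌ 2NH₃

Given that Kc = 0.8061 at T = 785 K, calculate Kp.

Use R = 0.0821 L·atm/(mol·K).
K_p = 1.94e-04

Δn = (moles gaseous products) − (moles gaseous reactants) = -2
T = 785 K; RT = 0.0821 × 785 = 64.4485
Kp = Kc·(RT)^Δn = 0.8061 × (64.4485)^-2 = 0.8061 × 0.000240754 = 1.94e-04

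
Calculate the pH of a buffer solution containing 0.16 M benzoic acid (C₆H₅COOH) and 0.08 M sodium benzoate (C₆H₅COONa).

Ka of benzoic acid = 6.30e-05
pH = 3.90

pKa = -log(6.30e-05) = 4.20. pH = pKa + log([A⁻]/[HA]) = 4.20 + log(0.08/0.16)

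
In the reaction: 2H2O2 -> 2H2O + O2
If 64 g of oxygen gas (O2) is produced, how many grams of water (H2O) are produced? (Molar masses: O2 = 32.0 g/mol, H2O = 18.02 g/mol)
Moles of O2 = 64 g ÷ 32.0 g/mol = 2 mol
Mole ratio: 2 mol H2O / 1 mol O2
Moles of H2O = 2 × (2/1) = 4 mol
Mass of H2O = 4 mol × 18.02 g/mol = 72.08 g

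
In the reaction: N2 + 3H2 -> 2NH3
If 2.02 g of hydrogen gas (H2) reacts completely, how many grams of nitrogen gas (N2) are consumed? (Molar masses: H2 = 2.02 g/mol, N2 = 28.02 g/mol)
Moles of H2 = 2.02 g ÷ 2.02 g/mol = 1 mol
Mole ratio: 1 mol N2 / 3 mol H2
Moles of N2 = 1 × (1/3) = 0.333333 mol
Mass of N2 = 0.333333 mol × 28.02 g/mol = 9.34 g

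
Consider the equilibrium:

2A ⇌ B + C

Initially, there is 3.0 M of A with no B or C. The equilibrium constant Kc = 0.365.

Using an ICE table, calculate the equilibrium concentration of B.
[B] = 0.821 M

ICE: [A] = 3.0 − 2x, [B] = [C] = x.
Kc = x²/(3.0 − 2x)² = 0.365 ⇒ √Kc = x/(3.0 − 2x).
x = √0.365·3.0/(1 + 2√0.365) = 0.60415·3.0/2.2083 = 0.82075.
[B] = x = 0.821 M.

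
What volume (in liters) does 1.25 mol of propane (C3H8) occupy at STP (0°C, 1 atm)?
At STP, 1 mol of gas occupies 22.4 L
Volume = 1.25 mol × 22.4 L/mol = 28.00 L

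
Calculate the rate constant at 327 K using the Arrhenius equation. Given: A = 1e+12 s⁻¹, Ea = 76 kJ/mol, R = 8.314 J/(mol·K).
7.23e-01 s⁻¹

k = A·exp(-Ea/(R·T)) = 1e+12·exp(-76000/(8.314·327)) = 1e+12·exp(-27.9548) = 1e+12·7.2344e-13 = 7.23e-01 s⁻¹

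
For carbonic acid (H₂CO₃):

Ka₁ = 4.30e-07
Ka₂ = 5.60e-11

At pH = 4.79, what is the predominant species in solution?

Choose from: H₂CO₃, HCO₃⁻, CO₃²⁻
H₂CO₃

pKa1 = 6.37, pKa2 = 10.25. Each pKa is the crossover between adjacent species; pH = 4.79 lies in the region where H₂CO₃ predominates.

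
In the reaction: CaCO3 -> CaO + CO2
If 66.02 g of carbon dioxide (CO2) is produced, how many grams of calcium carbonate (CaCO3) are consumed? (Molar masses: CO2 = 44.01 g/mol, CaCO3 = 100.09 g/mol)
Moles of CO2 = 66.02 g ÷ 44.01 g/mol = 1.50011 mol
Mole ratio: 1 mol CaCO3 / 1 mol CO2
Moles of CaCO3 = 1.50011 × (1/1) = 1.50011 mol
Mass of CaCO3 = 1.50011 mol × 100.09 g/mol = 150.1 g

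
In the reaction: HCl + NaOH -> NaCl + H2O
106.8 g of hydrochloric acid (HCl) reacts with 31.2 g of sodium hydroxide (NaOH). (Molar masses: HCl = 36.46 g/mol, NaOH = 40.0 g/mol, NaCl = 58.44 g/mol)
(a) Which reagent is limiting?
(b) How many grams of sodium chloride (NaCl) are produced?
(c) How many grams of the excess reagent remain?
(a) NaOH, (b) 45.58 g, (c) 78.36 g

Moles of HCl = 106.8 g ÷ 36.46 g/mol = 2.92924 mol
Moles of NaOH = 31.2 g ÷ 40.0 g/mol = 0.78 mol
Moles ÷ coefficient: HCl: 2.92924/1 = 2.929, NaOH: 0.78/1 = 0.78
(a) NaOH has the smaller value, so NaOH is the limiting reagent.
(b) Moles of NaCl = 0.78 mol NaOH × (1/1) = 0.78 mol; mass = 0.78 mol × 58.44 g/mol = 45.58 g
(c) HCl consumed = 0.78 × (1/1) = 0.78 mol; remaining = 2.92924 − 0.78 = 2.14924 mol; mass = 2.14924 mol × 36.46 g/mol = 78.36 g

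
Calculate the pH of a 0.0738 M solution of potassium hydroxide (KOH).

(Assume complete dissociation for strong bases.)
pH = 12.87

[OH⁻] = 0.0738 M for strong base. pOH = -log[OH⁻] = 1.13, pH = 14 - pOH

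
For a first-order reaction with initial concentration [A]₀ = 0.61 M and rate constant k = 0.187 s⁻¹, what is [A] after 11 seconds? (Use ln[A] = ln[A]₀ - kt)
0.0780 M

ln[A] = ln[A]₀ - k·t = ln(0.61) - (0.187)·(11) = -0.4943 - 2.0570 = -2.5513
[A] = e^(-2.5513) = 0.0780 M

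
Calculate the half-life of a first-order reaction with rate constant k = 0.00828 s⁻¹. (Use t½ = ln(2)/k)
83.71 s

t½ = ln(2)/k = 0.6931/0.00828 = 83.71 s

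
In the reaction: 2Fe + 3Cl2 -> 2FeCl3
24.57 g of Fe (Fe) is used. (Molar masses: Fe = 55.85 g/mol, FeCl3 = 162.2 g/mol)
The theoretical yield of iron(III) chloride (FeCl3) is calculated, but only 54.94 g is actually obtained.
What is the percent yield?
Moles of Fe = 24.57 g ÷ 55.85 g/mol = 0.439928 mol
Mole ratio: 2 mol FeCl3 / 2 mol Fe
Moles of FeCl3 = 0.439928 × (2/2) = 0.439928 mol
Theoretical yield = 0.439928 mol × 162.2 g/mol = 71.356 g
Actual yield = 54.94 g
Percent yield = (54.94 / 71.356) × 100% = 77.0%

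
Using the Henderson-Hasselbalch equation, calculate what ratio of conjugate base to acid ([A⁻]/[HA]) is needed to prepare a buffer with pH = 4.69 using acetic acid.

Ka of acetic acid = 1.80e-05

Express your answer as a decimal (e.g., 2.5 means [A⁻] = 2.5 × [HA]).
[A⁻]/[HA] = 0.882

pKa = −log(1.80e-05) = 4.7447. pH = pKa + log([A⁻]/[HA]). 4.69 = 4.7447 + log(ratio). log(ratio) = 4.69 − 4.7447 = -0.0547. ratio = 10^(-0.0547) = 0.882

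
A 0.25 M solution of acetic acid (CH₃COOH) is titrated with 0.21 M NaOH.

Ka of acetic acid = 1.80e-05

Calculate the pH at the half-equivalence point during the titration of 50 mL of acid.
pH = pKa = 4.74

At the half-equivalence point, [HA] = [A⁻], so by Henderson–Hasselbalch pH = pKa + log(1) = pKa.
pKa = −log(1.80e-05) = 4.74.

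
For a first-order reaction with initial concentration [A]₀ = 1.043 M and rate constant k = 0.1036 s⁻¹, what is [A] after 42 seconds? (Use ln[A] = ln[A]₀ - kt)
0.0134 M

ln[A] = ln[A]₀ - k·t = ln(1.043) - (0.1036)·(42) = 0.0421 - 4.3512 = -4.3091
[A] = e^(-4.3091) = 0.0134 M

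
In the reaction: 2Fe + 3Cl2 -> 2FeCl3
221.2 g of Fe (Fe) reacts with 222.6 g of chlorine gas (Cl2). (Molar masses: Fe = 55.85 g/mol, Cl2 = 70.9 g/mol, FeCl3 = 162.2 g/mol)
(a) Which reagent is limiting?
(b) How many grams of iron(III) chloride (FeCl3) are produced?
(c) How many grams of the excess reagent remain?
(a) Cl2, (b) 339.5 g, (c) 104.3 g

Moles of Fe = 221.2 g ÷ 55.85 g/mol = 3.96061 mol
Moles of Cl2 = 222.6 g ÷ 70.9 g/mol = 3.13963 mol
Moles ÷ coefficient: Fe: 3.96061/2 = 1.98, Cl2: 3.13963/3 = 1.047
(a) Cl2 has the smaller value, so Cl2 is the limiting reagent.
(b) Moles of FeCl3 = 3.13963 mol Cl2 × (2/3) = 2.09309 mol; mass = 2.09309 mol × 162.2 g/mol = 339.5 g
(c) Fe consumed = 3.13963 × (2/3) = 2.09309 mol; remaining = 3.96061 − 2.09309 = 1.86752 mol; mass = 1.86752 mol × 55.85 g/mol = 104.3 g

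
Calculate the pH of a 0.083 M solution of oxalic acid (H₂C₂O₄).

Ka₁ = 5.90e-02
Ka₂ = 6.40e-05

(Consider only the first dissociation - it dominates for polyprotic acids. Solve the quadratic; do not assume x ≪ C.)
pH = 1.33

x² + Ka₁·x − Ka₁·C = 0 with Ka₁ = 5.90e-02, C = 0.083.
x = (−Ka₁ + √(Ka₁² + 4·Ka₁·C))/2 = 4.6442e-02 M, so pH = 1.33.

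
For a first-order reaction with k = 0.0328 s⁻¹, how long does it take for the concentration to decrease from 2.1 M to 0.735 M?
32.01 s

From ln[A] = ln[A]₀ - k·t: t = ln([A]₀/[A])/k = ln(2.1/0.735)/0.0328 = ln(2.8571)/0.0328 = 1.0498/0.0328 = 32.01 s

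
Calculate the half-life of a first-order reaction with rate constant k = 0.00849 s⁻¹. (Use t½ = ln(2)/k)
81.64 s

t½ = ln(2)/k = 0.6931/0.00849 = 81.64 s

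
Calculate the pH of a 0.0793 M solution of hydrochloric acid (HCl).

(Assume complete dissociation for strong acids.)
pH = 1.10

[H⁺] = 0.0793 M for strong acid. pH = -log[H⁺] = -log(0.0793)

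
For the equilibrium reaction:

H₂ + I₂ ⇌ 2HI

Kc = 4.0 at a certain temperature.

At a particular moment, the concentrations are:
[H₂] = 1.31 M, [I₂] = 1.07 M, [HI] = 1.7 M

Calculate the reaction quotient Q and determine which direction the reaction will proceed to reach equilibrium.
Q = 2.062, Q < K, reaction proceeds forward (toward products)

Q = ([HI]^2) / ([H₂] × [I₂])
  = ((1.7)^2) / ((1.31)·(1.07)) = 2.89/1.4017 = 2.062
Since Q = 2.062 < Kc = 4.0, the reaction proceeds forward (toward products) to reach equilibrium.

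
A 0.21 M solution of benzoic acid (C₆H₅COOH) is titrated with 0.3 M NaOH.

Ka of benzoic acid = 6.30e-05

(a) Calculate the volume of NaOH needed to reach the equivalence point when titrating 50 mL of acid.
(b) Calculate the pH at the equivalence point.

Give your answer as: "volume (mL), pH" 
V = 35.0 mL, pH = 8.65

(a) At equivalence: moles acid = moles base.
moles acid = 0.21 × 0.05 = 0.0105 mol; V_NaOH = 0.0105/0.3 = 0.035 L = 35.0 mL.
(b) At equivalence, all acid → conjugate base A⁻ at [A⁻] = 0.0105/0.085 = 0.1235 M.
Kb = Kw/Ka = 1.0e-14/6.30e-05 = 1.587e-10; [OH⁻] = √(Kb·[A⁻]) = 4.428e-06; pOH = 5.35; pH = 14 − pOH = 8.65.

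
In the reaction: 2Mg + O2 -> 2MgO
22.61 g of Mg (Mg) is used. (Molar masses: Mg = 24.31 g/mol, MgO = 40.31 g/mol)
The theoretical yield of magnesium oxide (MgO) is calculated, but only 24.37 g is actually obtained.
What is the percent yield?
Moles of Mg = 22.61 g ÷ 24.31 g/mol = 0.93007 mol
Mole ratio: 2 mol MgO / 2 mol Mg
Moles of MgO = 0.93007 × (2/2) = 0.93007 mol
Theoretical yield = 0.93007 mol × 40.31 g/mol = 37.491 g
Actual yield = 24.37 g
Percent yield = (24.37 / 37.491) × 100% = 65.0%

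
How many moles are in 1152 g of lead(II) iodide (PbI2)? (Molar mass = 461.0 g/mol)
Moles = 1152 g ÷ 461.0 g/mol = 2.499 mol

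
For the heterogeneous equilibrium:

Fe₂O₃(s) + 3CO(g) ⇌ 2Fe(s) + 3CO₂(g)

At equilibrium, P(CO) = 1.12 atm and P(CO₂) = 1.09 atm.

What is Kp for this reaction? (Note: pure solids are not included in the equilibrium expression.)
K_p = 0.922

Solids (Fe₂O₃, Fe) are excluded.
Kp = P(CO₂)³/P(CO)³ = (1.09)³/(1.12)³ = 1.295/1.405 = 0.922.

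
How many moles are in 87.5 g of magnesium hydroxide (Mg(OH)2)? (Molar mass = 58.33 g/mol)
Moles = 87.5 g ÷ 58.33 g/mol = 1.5 mol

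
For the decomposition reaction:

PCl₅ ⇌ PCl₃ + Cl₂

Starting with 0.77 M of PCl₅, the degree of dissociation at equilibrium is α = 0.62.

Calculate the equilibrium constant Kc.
K_c = 0.7789

x = α·[A]₀ = 0.62 × 0.77 = 0.4774 M dissociated.
At eq: [PCl₅] = 0.77 − 0.4774 = 0.2926 M; [PCl₃] = [Cl₂] = x = 0.4774 M.
Kc = [PCl₃][Cl₂]/[PCl₅] = (0.4774)²/0.2926 = 0.7789.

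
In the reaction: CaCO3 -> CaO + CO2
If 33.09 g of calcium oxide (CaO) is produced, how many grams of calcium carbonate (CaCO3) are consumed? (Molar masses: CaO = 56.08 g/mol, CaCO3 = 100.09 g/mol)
Moles of CaO = 33.09 g ÷ 56.08 g/mol = 0.59005 mol
Mole ratio: 1 mol CaCO3 / 1 mol CaO
Moles of CaCO3 = 0.59005 × (1/1) = 0.59005 mol
Mass of CaCO3 = 0.59005 mol × 100.09 g/mol = 59.06 g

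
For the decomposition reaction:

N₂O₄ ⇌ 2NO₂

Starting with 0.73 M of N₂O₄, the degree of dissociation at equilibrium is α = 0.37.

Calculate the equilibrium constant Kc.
K_c = 0.6345

x = α·[A]₀ = 0.37 × 0.73 = 0.2701 M dissociated.
At eq: [N₂O₄] = 0.73 − 0.2701 = 0.4599 M; [NO₂] = 2x = 0.5402 M.
Kc = [NO₂]²/[N₂O₄] = (0.5402)²/0.4599 = 0.6345.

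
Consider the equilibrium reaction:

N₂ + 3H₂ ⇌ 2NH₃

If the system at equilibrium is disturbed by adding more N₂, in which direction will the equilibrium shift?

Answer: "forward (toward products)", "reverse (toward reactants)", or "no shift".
forward (toward products)

Apply Le Chatelier's principle: system shifts to counteract the change.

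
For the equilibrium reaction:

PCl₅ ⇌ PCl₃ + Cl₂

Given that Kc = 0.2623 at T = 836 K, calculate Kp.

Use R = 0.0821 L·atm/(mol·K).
K_p = 18.0031

Δn = (moles gaseous products) − (moles gaseous reactants) = 1
T = 836 K; RT = 0.0821 × 836 = 68.6356
Kp = Kc·(RT)^Δn = 0.2623 × (68.6356)^1 = 0.2623 × 68.6356 = 18.0031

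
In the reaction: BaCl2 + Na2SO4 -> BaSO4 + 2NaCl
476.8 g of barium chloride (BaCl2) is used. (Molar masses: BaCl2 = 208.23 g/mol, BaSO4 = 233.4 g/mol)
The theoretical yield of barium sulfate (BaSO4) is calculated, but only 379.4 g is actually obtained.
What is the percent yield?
Moles of BaCl2 = 476.8 g ÷ 208.23 g/mol = 2.28978 mol
Mole ratio: 1 mol BaSO4 / 1 mol BaCl2
Moles of BaSO4 = 2.28978 × (1/1) = 2.28978 mol
Theoretical yield = 2.28978 mol × 233.4 g/mol = 534.43 g
Actual yield = 379.4 g
Percent yield = (379.4 / 534.43) × 100% = 71.0%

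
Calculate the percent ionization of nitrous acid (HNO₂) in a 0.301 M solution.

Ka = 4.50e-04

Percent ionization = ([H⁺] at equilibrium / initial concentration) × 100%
Percent ionization = 3.79%

Let x = [H⁺]. Ka = x²/(C - x) ⇒ x² + (4.50e-04)x - (4.50e-04)(0.301) = 0. x = 1.1415e-02. Percent = (1.1415e-02/0.301) × 100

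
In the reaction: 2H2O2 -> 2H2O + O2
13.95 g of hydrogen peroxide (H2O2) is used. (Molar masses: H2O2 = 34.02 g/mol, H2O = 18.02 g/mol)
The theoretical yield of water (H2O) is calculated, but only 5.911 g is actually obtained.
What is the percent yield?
Moles of H2O2 = 13.95 g ÷ 34.02 g/mol = 0.410053 mol
Mole ratio: 2 mol H2O / 2 mol H2O2
Moles of H2O = 0.410053 × (2/2) = 0.410053 mol
Theoretical yield = 0.410053 mol × 18.02 g/mol = 7.3892 g
Actual yield = 5.911 g
Percent yield = (5.911 / 7.3892) × 100% = 80.0%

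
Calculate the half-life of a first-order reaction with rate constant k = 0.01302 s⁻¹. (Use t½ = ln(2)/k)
53.24 s

t½ = ln(2)/k = 0.6931/0.01302 = 53.24 s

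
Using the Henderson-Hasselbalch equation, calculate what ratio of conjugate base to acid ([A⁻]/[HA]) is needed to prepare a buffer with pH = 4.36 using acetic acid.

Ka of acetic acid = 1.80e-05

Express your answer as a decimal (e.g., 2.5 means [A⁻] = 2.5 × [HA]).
[A⁻]/[HA] = 0.412

pKa = −log(1.80e-05) = 4.7447. pH = pKa + log([A⁻]/[HA]). 4.36 = 4.7447 + log(ratio). log(ratio) = 4.36 − 4.7447 = -0.3847. ratio = 10^(-0.3847) = 0.412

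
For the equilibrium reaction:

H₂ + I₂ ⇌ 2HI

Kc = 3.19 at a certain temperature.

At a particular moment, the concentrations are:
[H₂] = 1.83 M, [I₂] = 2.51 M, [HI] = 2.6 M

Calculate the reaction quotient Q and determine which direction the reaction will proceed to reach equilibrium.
Q = 1.472, Q < K, reaction proceeds forward (toward products)

Q = ([HI]^2) / ([H₂] × [I₂])
  = ((2.6)^2) / ((1.83)·(2.51)) = 6.76/4.5933 = 1.472
Since Q = 1.472 < Kc = 3.19, the reaction proceeds forward (toward products) to reach equilibrium.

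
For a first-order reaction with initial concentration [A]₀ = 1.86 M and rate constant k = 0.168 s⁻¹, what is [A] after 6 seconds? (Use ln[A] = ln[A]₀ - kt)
0.6788 M

ln[A] = ln[A]₀ - k·t = ln(1.86) - (0.168)·(6) = 0.6206 - 1.0080 = -0.3874
[A] = e^(-0.3874) = 0.6788 M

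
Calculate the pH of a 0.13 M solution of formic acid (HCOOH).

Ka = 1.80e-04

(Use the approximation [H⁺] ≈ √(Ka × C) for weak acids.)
pH = 2.32

[H⁺] = √(Ka × C) = √(1.80e-04 × 0.13) = 4.8374e-03. pH = -log(4.8374e-03)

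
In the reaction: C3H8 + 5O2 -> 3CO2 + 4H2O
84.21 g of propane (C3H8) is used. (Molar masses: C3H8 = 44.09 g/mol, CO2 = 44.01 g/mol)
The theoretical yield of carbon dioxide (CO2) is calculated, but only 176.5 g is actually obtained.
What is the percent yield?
Moles of C3H8 = 84.21 g ÷ 44.09 g/mol = 1.90996 mol
Mole ratio: 3 mol CO2 / 1 mol C3H8
Moles of CO2 = 1.90996 × (3/1) = 5.72987 mol
Theoretical yield = 5.72987 mol × 44.01 g/mol = 252.17 g
Actual yield = 176.5 g
Percent yield = (176.5 / 252.17) × 100% = 70.0%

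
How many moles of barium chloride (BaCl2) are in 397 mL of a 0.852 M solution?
Moles = Molarity × Volume (L)
Moles = 0.852 M × 0.397 L = 0.3382 mol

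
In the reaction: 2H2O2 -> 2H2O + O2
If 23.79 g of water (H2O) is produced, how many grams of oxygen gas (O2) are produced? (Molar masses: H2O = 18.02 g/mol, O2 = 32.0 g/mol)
Moles of H2O = 23.79 g ÷ 18.02 g/mol = 1.3202 mol
Mole ratio: 1 mol O2 / 2 mol H2O
Moles of O2 = 1.3202 × (1/2) = 0.6601 mol
Mass of O2 = 0.6601 mol × 32.0 g/mol = 21.12 g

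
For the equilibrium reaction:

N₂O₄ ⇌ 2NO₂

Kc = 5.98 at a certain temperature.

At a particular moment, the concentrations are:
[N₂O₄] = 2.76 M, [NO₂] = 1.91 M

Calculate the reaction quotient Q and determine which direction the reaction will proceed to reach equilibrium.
Q = 1.322, Q < K, reaction proceeds forward (toward products)

Q = ([NO₂]^2) / ([N₂O₄])
  = ((1.91)^2) / ((2.76)) = 3.6481/2.76 = 1.322
Since Q = 1.322 < Kc = 5.98, the reaction proceeds forward (toward products) to reach equilibrium.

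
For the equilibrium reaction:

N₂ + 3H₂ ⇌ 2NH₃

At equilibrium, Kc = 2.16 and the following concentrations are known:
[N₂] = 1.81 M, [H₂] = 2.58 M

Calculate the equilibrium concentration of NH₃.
[NH₃] = 8.1940 M

Kc = ([NH₃]^2) / ([N₂] × [H₂]^3) = 2.16
[NH₃]^2 = Kc · (reactant terms)/(other product terms) = 2.16 · 31.084 / 1 = 67.142
[NH₃] = (67.142)^(1/2) = 8.1940 M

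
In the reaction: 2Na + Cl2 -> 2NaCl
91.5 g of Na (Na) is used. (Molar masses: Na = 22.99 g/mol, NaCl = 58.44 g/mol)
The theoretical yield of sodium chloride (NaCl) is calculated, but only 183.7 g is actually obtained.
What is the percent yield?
Moles of Na = 91.5 g ÷ 22.99 g/mol = 3.97999 mol
Mole ratio: 2 mol NaCl / 2 mol Na
Moles of NaCl = 3.97999 × (2/2) = 3.97999 mol
Theoretical yield = 3.97999 mol × 58.44 g/mol = 232.59 g
Actual yield = 183.7 g
Percent yield = (183.7 / 232.59) × 100% = 79.0%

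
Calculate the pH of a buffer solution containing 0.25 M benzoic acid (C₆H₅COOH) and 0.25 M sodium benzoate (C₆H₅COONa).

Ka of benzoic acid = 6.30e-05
pH = 4.20

pKa = -log(6.30e-05) = 4.20. pH = pKa + log([A⁻]/[HA]) = 4.20 + log(0.25/0.25)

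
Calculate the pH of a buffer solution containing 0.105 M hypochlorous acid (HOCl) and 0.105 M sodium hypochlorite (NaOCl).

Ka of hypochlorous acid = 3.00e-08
pH = 7.52

pKa = -log(3.00e-08) = 7.52. pH = pKa + log([A⁻]/[HA]) = 7.52 + log(0.105/0.105)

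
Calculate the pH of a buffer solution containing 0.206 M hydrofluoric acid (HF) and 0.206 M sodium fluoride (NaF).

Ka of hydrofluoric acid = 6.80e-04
pH = 3.17

pKa = -log(6.80e-04) = 3.17. pH = pKa + log([A⁻]/[HA]) = 3.17 + log(0.206/0.206)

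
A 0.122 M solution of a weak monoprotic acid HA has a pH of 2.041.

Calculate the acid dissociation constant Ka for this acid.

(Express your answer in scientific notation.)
K_a = 7.33e-04

[H⁺] = 10^(−pH) = 10^(−2.041) = 9.099e-03 M. For HA ⇌ H⁺ + A⁻, Ka = x²/(C − x) = (9.099e-03)²/(0.122 − 9.099e-03) = 7.33e-04.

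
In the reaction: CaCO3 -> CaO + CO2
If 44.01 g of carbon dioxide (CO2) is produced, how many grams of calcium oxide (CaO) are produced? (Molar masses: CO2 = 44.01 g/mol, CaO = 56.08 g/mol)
Moles of CO2 = 44.01 g ÷ 44.01 g/mol = 1 mol
Mole ratio: 1 mol CaO / 1 mol CO2
Moles of CaO = 1 × (1/1) = 1 mol
Mass of CaO = 1 mol × 56.08 g/mol = 56.08 g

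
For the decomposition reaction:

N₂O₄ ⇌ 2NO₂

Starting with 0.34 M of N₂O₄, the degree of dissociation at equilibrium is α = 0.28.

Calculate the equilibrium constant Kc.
K_c = 0.1481

x = α·[A]₀ = 0.28 × 0.34 = 0.0952 M dissociated.
At eq: [N₂O₄] = 0.34 − 0.0952 = 0.2448 M; [NO₂] = 2x = 0.1904 M.
Kc = [NO₂]²/[N₂O₄] = (0.1904)²/0.2448 = 0.1481.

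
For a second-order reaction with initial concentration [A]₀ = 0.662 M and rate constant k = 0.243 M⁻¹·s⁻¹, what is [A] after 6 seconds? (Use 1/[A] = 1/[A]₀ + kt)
0.3369 M

1/[A] = 1/[A]₀ + k·t = 1/0.662 + (0.243)·(6) = 1.5106 + 1.4580 = 2.9686
[A] = 1/2.9686 = 0.3369 M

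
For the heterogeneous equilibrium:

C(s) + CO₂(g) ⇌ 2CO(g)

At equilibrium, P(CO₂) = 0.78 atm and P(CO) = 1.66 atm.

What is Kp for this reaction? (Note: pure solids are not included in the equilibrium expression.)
K_p = 3.533

Solid C is excluded.
Kp = P(CO)²/P(CO₂) = (1.66)²/0.78 = 2.756/0.78 = 3.533.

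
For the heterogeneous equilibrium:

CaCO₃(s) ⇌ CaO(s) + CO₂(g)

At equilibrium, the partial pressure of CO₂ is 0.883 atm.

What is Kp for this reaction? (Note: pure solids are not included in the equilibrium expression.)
K_p = 0.883

Solids (CaCO₃, CaO) have activity 1 and are excluded.
Kp = P(CO₂) = 0.883.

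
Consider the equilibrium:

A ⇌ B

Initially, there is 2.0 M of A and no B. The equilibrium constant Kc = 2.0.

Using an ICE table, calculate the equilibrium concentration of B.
[B] = 1.333 M

ICE: [A] = 2.0 − x, [B] = x.
Kc = x/(2.0 − x) = 2.0 ⇒ x = 2.0·2.0/(1 + 2.0) = 4/3 = 1.333.
[B] = x = 1.333 M.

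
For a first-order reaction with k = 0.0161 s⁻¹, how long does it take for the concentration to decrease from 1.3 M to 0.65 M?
43.05 s

From ln[A] = ln[A]₀ - k·t: t = ln([A]₀/[A])/k = ln(1.3/0.65)/0.0161 = ln(2.0000)/0.0161 = 0.6931/0.0161 = 43.05 s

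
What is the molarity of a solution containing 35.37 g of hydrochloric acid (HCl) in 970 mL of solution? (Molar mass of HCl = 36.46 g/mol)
Moles of HCl = 35.37 g ÷ 36.46 g/mol = 0.970104 mol
Volume = 970 mL = 0.97 L
Molarity = 0.970104 mol ÷ 0.97 L = 1 M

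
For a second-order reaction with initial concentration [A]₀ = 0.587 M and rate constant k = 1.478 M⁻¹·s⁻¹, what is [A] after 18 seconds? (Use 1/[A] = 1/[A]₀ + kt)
0.0353 M

1/[A] = 1/[A]₀ + k·t = 1/0.587 + (1.478)·(18) = 1.7036 + 26.6040 = 28.3076
[A] = 1/28.3076 = 0.0353 M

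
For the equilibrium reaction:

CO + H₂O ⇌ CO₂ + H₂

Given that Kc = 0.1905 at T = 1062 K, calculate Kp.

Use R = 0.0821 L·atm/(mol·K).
K_p = 0.1905

Δn = (moles gaseous products) − (moles gaseous reactants) = 0
T = 1062 K; RT = 0.0821 × 1062 = 87.1902
Kp = Kc·(RT)^Δn = 0.1905 × (87.1902)^0 = 0.1905 × 1 = 0.1905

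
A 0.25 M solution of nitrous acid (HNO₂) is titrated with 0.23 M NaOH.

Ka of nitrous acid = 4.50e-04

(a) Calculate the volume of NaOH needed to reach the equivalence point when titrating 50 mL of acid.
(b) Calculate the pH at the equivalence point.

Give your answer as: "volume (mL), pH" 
V = 54.3 mL, pH = 8.21

(a) At equivalence: moles acid = moles base.
moles acid = 0.25 × 0.05 = 0.0125 mol; V_NaOH = 0.0125/0.23 = 0.05435 L = 54.3 mL.
(b) At equivalence, all acid → conjugate base A⁻ at [A⁻] = 0.0125/0.1043 = 0.1198 M.
Kb = Kw/Ka = 1.0e-14/4.50e-04 = 2.222e-11; [OH⁻] = √(Kb·[A⁻]) = 1.632e-06; pOH = 5.79; pH = 14 − pOH = 8.21.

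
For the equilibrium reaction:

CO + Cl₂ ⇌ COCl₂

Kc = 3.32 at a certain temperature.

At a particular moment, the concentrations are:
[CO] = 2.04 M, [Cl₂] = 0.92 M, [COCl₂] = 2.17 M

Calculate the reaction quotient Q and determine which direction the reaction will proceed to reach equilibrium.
Q = 1.156, Q < K, reaction proceeds forward (toward products)

Q = ([COCl₂]) / ([CO] × [Cl₂])
  = ((2.17)) / ((2.04)·(0.92)) = 2.17/1.8768 = 1.156
Since Q = 1.156 < Kc = 3.32, the reaction proceeds forward (toward products) to reach equilibrium.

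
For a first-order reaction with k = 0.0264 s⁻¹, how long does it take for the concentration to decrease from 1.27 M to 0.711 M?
21.97 s

From ln[A] = ln[A]₀ - k·t: t = ln([A]₀/[A])/k = ln(1.27/0.711)/0.0264 = ln(1.7862)/0.0264 = 0.5801/0.0264 = 21.97 s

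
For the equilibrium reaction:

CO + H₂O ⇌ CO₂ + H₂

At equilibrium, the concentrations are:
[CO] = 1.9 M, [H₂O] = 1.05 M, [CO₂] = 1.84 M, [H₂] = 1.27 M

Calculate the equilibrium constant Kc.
K_c = 1.1713

Kc = ([CO₂] × [H₂]) / ([CO] × [H₂O])
   = ((1.84)·(1.27)) / ((1.9)·(1.05))
   = 2.3368 / 1.995 = 1.1713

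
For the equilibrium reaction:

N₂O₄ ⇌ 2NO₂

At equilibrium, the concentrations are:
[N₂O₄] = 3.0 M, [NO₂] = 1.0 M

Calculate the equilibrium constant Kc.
K_c = 0.3333

Kc = ([NO₂]^2) / ([N₂O₄])
   = ((1.0)^2) / ((3.0))
   = 1 / 3 = 0.3333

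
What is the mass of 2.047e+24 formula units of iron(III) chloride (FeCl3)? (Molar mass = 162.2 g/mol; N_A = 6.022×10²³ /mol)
Moles = 2.047e+24 ÷ 6.022×10²³ = 3.3992 mol
Mass = 3.3992 mol × 162.2 g/mol = 551.4 g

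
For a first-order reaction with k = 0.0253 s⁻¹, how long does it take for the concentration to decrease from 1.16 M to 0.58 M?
27.40 s

From ln[A] = ln[A]₀ - k·t: t = ln([A]₀/[A])/k = ln(1.16/0.58)/0.0253 = ln(2.0000)/0.0253 = 0.6931/0.0253 = 27.40 s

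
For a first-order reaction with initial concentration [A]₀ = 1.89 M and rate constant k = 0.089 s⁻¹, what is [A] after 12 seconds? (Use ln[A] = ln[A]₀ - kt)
0.6496 M

ln[A] = ln[A]₀ - k·t = ln(1.89) - (0.089)·(12) = 0.6366 - 1.0680 = -0.4314
[A] = e^(-0.4314) = 0.6496 M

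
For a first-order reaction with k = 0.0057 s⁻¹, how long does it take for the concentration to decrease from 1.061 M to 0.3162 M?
212.38 s

From ln[A] = ln[A]₀ - k·t: t = ln([A]₀/[A])/k = ln(1.061/0.3162)/0.0057 = ln(3.3555)/0.0057 = 1.2106/0.0057 = 212.38 s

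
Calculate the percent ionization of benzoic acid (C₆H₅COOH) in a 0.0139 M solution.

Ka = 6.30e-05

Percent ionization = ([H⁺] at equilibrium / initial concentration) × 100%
Percent ionization = 6.51%

Let x = [H⁺]. Ka = x²/(C - x) ⇒ x² + (6.30e-05)x - (6.30e-05)(0.0139) = 0. x = 9.0482e-04. Percent = (9.0482e-04/0.0139) × 100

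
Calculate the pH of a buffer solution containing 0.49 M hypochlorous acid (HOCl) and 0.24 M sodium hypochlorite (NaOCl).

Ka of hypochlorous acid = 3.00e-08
pH = 7.21

pKa = -log(3.00e-08) = 7.52. pH = pKa + log([A⁻]/[HA]) = 7.52 + log(0.24/0.49)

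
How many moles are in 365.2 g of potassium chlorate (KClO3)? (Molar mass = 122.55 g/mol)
Moles = 365.2 g ÷ 122.55 g/mol = 2.98 mol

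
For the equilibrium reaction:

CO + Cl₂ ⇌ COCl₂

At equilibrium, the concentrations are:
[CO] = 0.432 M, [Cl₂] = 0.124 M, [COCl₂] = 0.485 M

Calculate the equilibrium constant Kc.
K_c = 9.0539

Kc = ([COCl₂]) / ([CO] × [Cl₂])
   = ((0.485)) / ((0.432)·(0.124))
   = 0.485 / 0.053568 = 9.0539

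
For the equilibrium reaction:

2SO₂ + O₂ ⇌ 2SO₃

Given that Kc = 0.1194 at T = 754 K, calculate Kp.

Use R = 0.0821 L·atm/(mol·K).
K_p = 0.0019

Δn = (moles gaseous products) − (moles gaseous reactants) = -1
T = 754 K; RT = 0.0821 × 754 = 61.9034
Kp = Kc·(RT)^Δn = 0.1194 × (61.9034)^-1 = 0.1194 × 0.0161542 = 0.0019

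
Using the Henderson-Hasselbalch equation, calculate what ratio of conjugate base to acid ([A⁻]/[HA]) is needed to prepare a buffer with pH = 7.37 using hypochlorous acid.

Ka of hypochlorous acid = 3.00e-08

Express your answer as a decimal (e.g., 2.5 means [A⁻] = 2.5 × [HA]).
[A⁻]/[HA] = 0.703

pKa = −log(3.00e-08) = 7.5229. pH = pKa + log([A⁻]/[HA]). 7.37 = 7.5229 + log(ratio). log(ratio) = 7.37 − 7.5229 = -0.1529. ratio = 10^(-0.1529) = 0.703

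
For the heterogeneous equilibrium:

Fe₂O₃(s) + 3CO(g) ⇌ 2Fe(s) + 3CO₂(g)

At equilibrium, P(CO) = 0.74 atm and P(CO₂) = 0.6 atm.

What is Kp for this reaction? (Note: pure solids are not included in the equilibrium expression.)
K_p = 0.533

Solids (Fe₂O₃, Fe) are excluded.
Kp = P(CO₂)³/P(CO)³ = (0.6)³/(0.74)³ = 0.216/0.4052 = 0.533.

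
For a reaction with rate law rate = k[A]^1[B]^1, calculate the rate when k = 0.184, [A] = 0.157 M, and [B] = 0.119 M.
0.003438 M/s

rate = k·[A]^1·[B]^1 = 0.184·(0.157)^1·(0.119)^1 = 0.184·0.157·0.119 = 0.003438 M/s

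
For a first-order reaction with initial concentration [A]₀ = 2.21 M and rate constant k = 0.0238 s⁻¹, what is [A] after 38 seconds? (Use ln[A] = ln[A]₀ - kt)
0.8946 M

ln[A] = ln[A]₀ - k·t = ln(2.21) - (0.0238)·(38) = 0.7930 - 0.9044 = -0.1114
[A] = e^(-0.1114) = 0.8946 M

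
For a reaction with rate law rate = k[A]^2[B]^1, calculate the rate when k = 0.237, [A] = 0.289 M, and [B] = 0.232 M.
0.004592 M/s

rate = k·[A]^2·[B]^1 = 0.237·(0.289)^2·(0.232)^1 = 0.237·0.083521·0.232 = 0.004592 M/s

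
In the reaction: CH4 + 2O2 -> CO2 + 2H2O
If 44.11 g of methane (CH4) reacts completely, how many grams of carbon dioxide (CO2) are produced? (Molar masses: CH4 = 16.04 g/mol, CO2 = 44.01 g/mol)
Moles of CH4 = 44.11 g ÷ 16.04 g/mol = 2.75 mol
Mole ratio: 1 mol CO2 / 1 mol CH4
Moles of CO2 = 2.75 × (1/1) = 2.75 mol
Mass of CO2 = 2.75 mol × 44.01 g/mol = 121 g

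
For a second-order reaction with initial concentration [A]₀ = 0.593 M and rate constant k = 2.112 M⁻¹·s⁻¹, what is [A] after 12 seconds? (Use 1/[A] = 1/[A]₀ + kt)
0.0370 M

1/[A] = 1/[A]₀ + k·t = 1/0.593 + (2.112)·(12) = 1.6863 + 25.3440 = 27.0303
[A] = 1/27.0303 = 0.0370 M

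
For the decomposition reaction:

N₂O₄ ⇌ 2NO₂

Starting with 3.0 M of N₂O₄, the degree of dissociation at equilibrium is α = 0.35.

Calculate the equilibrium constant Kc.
K_c = 2.2615

x = α·[A]₀ = 0.35 × 3.0 = 1.05 M dissociated.
At eq: [N₂O₄] = 3.0 − 1.05 = 1.95 M; [NO₂] = 2x = 2.1 M.
Kc = [NO₂]²/[N₂O₄] = (2.1)²/1.95 = 2.262.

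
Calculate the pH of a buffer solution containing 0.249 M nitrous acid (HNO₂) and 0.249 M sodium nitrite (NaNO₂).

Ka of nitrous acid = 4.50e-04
pH = 3.35

pKa = -log(4.50e-04) = 3.35. pH = pKa + log([A⁻]/[HA]) = 3.35 + log(0.249/0.249)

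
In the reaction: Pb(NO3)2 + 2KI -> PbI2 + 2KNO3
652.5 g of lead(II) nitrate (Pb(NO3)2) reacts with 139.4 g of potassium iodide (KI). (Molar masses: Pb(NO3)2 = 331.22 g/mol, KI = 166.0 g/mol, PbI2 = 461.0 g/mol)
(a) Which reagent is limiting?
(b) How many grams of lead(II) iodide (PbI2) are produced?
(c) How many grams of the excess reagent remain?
(a) KI, (b) 193.6 g, (c) 513.4 g

Moles of Pb(NO3)2 = 652.5 g ÷ 331.22 g/mol = 1.96999 mol
Moles of KI = 139.4 g ÷ 166.0 g/mol = 0.839759 mol
Moles ÷ coefficient: Pb(NO3)2: 1.96999/1 = 1.97, KI: 0.839759/2 = 0.4199
(a) KI has the smaller value, so KI is the limiting reagent.
(b) Moles of PbI2 = 0.839759 mol KI × (1/2) = 0.41988 mol; mass = 0.41988 mol × 461.0 g/mol = 193.6 g
(c) Pb(NO3)2 consumed = 0.839759 × (1/2) = 0.41988 mol; remaining = 1.96999 − 0.41988 = 1.55011 mol; mass = 1.55011 mol × 331.22 g/mol = 513.4 g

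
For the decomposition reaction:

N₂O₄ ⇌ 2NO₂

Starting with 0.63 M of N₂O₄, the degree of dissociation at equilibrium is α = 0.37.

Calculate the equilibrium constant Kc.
K_c = 0.5476

x = α·[A]₀ = 0.37 × 0.63 = 0.2331 M dissociated.
At eq: [N₂O₄] = 0.63 − 0.2331 = 0.3969 M; [NO₂] = 2x = 0.4662 M.
Kc = [NO₂]²/[N₂O₄] = (0.4662)²/0.3969 = 0.5476.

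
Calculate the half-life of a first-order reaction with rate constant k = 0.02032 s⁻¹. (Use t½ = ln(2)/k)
34.11 s

t½ = ln(2)/k = 0.6931/0.02032 = 34.11 s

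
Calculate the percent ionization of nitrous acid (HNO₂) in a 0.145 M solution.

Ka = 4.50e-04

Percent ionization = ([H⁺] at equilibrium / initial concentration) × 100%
Percent ionization = 5.42%

Let x = [H⁺]. Ka = x²/(C - x) ⇒ x² + (4.50e-04)x - (4.50e-04)(0.145) = 0. x = 7.8559e-03. Percent = (7.8559e-03/0.145) × 100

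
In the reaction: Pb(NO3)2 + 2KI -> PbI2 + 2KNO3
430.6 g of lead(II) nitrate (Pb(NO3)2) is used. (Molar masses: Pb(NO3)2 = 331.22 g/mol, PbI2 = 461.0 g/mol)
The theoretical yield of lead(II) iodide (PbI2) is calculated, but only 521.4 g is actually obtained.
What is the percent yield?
Moles of Pb(NO3)2 = 430.6 g ÷ 331.22 g/mol = 1.30004 mol
Mole ratio: 1 mol PbI2 / 1 mol Pb(NO3)2
Moles of PbI2 = 1.30004 × (1/1) = 1.30004 mol
Theoretical yield = 1.30004 mol × 461.0 g/mol = 599.32 g
Actual yield = 521.4 g
Percent yield = (521.4 / 599.32) × 100% = 87.0%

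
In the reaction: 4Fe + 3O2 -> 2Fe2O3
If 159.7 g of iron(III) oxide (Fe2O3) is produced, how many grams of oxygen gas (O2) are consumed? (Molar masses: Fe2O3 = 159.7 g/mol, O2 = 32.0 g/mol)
Moles of Fe2O3 = 159.7 g ÷ 159.7 g/mol = 1 mol
Mole ratio: 3 mol O2 / 2 mol Fe2O3
Moles of O2 = 1 × (3/2) = 1.5 mol
Mass of O2 = 1.5 mol × 32.0 g/mol = 48 g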